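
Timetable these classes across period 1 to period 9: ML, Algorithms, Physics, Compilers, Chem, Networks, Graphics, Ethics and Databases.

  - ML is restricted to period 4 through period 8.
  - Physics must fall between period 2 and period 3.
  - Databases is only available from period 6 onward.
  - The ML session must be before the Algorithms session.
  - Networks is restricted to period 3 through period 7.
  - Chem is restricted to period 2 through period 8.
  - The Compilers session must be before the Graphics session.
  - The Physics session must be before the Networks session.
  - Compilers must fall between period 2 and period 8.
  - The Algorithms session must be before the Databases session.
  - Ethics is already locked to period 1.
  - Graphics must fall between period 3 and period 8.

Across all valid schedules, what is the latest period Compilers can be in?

period 7

Compilers is available from period 2; Compilers's own window allows nothing later than period 8; downstream work caps Compilers at period 7.
Compilers at period 7 is achievable: Graphics in period 8, ML in period 4, Physics in period 2, Algorithms in period 5, Networks in period 3, Chem in period 2, Databases in period 6, Ethics in period 1, Compilers in period 7.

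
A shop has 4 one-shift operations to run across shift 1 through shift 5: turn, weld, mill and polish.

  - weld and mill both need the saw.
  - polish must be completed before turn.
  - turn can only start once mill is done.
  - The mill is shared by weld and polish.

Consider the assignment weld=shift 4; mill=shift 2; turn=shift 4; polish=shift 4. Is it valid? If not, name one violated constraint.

weld and mill both need the saw — holds.
turn can only start once mill is done — holds.
polish must be completed before turn — violated.
The mill is shared by weld and polish — violated.

No — it violates: The mill is shared by weld and polish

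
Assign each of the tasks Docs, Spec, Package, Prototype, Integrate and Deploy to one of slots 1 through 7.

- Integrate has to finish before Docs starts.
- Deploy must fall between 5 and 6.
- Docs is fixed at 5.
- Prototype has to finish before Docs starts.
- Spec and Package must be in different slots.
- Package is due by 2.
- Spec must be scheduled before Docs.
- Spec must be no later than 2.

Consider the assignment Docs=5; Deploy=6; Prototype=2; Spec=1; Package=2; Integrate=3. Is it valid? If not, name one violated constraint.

Yes, all constraints hold

Deploy must fall between 5 and 6 — holds.
Spec must be scheduled before Docs — holds.
Spec must be no later than 2 — holds.
Package is due by 2 — holds.
Docs is fixed at 5 — holds.
Integrate has to finish before Docs starts — holds.
Prototype has to finish before Docs starts — holds.
Spec and Package must be in different slots — holds.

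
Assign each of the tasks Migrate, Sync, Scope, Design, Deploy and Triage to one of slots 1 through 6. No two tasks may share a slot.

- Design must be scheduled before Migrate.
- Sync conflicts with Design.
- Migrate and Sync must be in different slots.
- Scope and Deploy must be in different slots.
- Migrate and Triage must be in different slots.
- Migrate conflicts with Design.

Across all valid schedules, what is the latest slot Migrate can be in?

6

Precedence pushes Migrate to at least 2.
Migrate at 6 is achievable: Scope=3, Migrate=6, Triage=5, Sync=2, Deploy=4, Design=1.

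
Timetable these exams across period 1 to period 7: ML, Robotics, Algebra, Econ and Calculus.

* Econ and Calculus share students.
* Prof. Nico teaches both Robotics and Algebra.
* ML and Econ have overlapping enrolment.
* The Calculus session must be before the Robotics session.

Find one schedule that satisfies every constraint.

ML -> period 1, Robotics -> period 2, Econ -> period 2, Calculus -> period 1, Algebra -> period 1

Checking: Calculus(period 1) before Robotics(period 2); Econ(period 2) != Calculus(period 1); ML(period 1) != Econ(period 2); Robotics(period 2) != Algebra(period 1).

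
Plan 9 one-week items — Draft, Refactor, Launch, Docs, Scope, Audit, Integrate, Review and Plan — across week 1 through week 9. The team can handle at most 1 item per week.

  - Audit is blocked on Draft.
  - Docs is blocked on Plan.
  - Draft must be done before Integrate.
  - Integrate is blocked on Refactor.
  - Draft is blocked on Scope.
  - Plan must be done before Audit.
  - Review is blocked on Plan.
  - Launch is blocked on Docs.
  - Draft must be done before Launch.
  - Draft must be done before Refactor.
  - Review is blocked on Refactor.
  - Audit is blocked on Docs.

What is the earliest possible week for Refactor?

week 3

Precedence pushes Refactor to at least week 3; downstream work caps Refactor at week 8.
Refactor at week 3 is achievable: Scope -> week 1; Refactor -> week 3; Docs -> week 5; Review -> week 9; Plan -> week 4; Integrate -> week 8; Launch -> week 7; Audit -> week 6; Draft -> week 2.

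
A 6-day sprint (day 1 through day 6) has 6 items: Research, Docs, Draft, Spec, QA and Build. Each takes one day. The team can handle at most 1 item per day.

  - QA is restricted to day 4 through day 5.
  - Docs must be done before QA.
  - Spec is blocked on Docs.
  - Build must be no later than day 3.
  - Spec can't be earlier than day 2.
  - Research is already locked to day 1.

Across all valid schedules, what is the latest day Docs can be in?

day 4

Downstream work caps Docs at day 4.
Docs at day 4 is achievable: Research=day 1; Build=day 2; Spec=day 6; Docs=day 4; Draft=day 3; QA=day 5.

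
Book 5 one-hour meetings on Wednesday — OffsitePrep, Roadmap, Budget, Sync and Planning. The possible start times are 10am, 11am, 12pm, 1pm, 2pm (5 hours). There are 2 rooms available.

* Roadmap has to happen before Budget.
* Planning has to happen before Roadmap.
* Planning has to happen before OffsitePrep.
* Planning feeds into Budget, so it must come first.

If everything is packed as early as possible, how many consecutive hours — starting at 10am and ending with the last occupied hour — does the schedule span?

3 hours

The precedence chain requires at least 3 distinct hours.
With at most 2 per hour and 5 meetings, at least 3 hours are needed.
3 works (last occupied hour: 12pm): for example Sync in 10am; Planning in 10am; OffsitePrep in 11am; Roadmap in 11am; Budget in 12pm.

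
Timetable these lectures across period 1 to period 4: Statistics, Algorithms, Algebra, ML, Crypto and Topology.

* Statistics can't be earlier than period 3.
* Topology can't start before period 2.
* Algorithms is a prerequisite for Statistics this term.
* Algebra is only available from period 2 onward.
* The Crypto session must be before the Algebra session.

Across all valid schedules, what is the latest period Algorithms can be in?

Downstream work caps Algorithms at period 3.
Algorithms at period 3 is achievable: Topology -> period 2; ML -> period 1; Crypto -> period 1; Algebra -> period 2; Algorithms -> period 3; Statistics -> period 4.

period 3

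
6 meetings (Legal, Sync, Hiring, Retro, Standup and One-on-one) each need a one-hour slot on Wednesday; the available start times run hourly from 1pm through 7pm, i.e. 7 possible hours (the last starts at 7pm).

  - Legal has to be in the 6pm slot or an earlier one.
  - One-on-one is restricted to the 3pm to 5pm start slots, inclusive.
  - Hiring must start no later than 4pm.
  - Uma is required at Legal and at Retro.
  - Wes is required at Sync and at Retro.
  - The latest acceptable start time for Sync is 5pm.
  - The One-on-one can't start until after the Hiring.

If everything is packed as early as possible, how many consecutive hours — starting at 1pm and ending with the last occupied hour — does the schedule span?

3 hours

The precedence chain requires at least 2 distinct hours.
One-on-one can't be placed before 3pm — that is hour 3 counting from 1pm — so the schedule must run through at least 3 hours.
3 works (last occupied hour: 3pm): for example One-on-one=3pm, Sync=1pm, Retro=2pm, Legal=1pm, Standup=1pm, Hiring=1pm.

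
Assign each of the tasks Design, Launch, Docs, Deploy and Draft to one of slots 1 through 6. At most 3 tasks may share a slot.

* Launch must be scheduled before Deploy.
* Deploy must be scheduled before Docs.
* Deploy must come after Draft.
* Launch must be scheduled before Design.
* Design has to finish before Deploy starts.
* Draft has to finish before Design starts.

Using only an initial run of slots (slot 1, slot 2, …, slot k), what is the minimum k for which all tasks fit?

4 slots

The precedence chain requires at least 4 distinct slots.
With at most 3 per slot and 5 tasks, at least 2 slots are needed.
4 works (last occupied slot: 4): for example Draft in 1, Launch in 1, Design in 2, Docs in 4, Deploy in 3.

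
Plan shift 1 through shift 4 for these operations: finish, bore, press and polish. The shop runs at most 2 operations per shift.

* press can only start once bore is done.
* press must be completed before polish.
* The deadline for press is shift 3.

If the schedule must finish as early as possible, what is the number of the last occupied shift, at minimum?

The precedence chain requires at least 3 distinct shifts.
With at most 2 per shift and 4 operations, at least 2 shifts are needed.
3 works (last occupied shift: shift 3): for example press in shift 2, bore in shift 1, finish in shift 1, polish in shift 3.

shift 3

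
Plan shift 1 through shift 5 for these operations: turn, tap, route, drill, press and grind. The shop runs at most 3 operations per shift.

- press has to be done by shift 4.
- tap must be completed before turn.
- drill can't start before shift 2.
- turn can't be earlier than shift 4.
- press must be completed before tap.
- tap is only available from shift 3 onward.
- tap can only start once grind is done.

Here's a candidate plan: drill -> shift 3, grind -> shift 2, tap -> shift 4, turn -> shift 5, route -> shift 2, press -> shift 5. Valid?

No — it violates: press has to be done by shift 4

turn can't be earlier than shift 4 — holds.
The shop runs at most 3 operations per shift — holds.
drill can't start before shift 2 — holds.
tap is only available from shift 3 onward — holds.
tap can only start once grind is done — holds.
press has to be done by shift 4 — violated.
tap must be completed before turn — holds.
press must be completed before tap — violated.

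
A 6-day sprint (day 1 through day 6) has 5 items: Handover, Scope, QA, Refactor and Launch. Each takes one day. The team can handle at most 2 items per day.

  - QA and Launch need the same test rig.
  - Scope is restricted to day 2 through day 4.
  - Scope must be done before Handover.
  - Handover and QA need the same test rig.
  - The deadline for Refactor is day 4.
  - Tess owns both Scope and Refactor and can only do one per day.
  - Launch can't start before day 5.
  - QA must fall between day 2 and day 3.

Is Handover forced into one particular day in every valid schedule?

Handover can be day 3 (e.g. Refactor in day 1; Scope in day 2; QA in day 2; Handover in day 3; Launch in day 5) or day 4 (e.g. Handover=day 4; QA=day 2; Launch=day 5; Scope=day 2; Refactor=day 1).

No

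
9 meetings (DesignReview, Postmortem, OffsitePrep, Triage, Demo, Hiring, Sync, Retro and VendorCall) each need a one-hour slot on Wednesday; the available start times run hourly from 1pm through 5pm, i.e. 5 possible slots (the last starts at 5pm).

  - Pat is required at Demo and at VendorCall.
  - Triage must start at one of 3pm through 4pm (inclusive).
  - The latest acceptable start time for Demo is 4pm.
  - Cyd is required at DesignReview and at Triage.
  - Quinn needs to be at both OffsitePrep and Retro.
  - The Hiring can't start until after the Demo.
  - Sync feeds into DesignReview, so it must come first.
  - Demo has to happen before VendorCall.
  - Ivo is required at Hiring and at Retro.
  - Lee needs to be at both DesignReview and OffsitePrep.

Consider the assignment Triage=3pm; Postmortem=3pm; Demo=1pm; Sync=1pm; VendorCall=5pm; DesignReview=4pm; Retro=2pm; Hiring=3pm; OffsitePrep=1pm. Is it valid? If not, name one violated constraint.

Quinn needs to be at both OffsitePrep and Retro — holds.
The Hiring can't start until after the Demo — holds.
Sync feeds into DesignReview, so it must come first — holds.
Ivo is required at Hiring and at Retro — holds.
Demo has to happen before VendorCall — holds.
The latest acceptable start time for Demo is 4pm — holds.
Pat is required at Demo and at VendorCall — holds.
Triage must start at one of 3pm through 4pm (inclusive) — holds.
Cyd is required at DesignReview and at Triage — holds.
Lee needs to be at both DesignReview and OffsitePrep — holds.

Yes, all constraints hold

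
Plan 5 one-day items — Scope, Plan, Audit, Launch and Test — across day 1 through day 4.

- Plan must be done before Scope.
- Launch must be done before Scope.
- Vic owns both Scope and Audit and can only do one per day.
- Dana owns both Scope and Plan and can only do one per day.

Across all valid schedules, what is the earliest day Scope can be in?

Precedence pushes Scope to at least day 2.
Scope at day 2 is achievable: Audit in day 1, Launch in day 1, Test in day 1, Scope in day 2, Plan in day 1.

day 2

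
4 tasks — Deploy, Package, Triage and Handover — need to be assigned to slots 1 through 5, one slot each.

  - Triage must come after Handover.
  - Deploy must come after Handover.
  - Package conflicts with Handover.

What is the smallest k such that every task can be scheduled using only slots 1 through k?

The precedence chain requires at least 2 distinct slots.
2 works (last occupied slot: 2): for example Package=2, Handover=1, Deploy=2, Triage=2.

2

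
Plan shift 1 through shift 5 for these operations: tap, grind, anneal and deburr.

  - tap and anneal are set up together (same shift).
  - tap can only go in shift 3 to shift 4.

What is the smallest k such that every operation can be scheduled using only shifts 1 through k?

3

tap can't be placed before shift 3, so the schedule must run through at least shift 3.
3 works (last occupied shift: shift 3): for example deburr in shift 1, tap in shift 3, grind in shift 1, anneal in shift 3.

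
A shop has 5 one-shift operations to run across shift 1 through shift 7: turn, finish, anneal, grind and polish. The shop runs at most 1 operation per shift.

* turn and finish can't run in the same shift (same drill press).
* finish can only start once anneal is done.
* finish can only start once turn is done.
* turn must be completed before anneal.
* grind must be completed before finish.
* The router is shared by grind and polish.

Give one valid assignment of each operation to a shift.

finish -> shift 4, anneal -> shift 2, grind -> shift 3, polish -> shift 5, turn -> shift 1

Checking: anneal(shift 2) before finish(shift 4); turn(shift 1) before finish(shift 4); grind(shift 3) before finish(shift 4); turn(shift 1) before anneal(shift 2); turn(shift 1) != finish(shift 4); grind(shift 3) != polish(shift 5); max 1 per shift (cap 1).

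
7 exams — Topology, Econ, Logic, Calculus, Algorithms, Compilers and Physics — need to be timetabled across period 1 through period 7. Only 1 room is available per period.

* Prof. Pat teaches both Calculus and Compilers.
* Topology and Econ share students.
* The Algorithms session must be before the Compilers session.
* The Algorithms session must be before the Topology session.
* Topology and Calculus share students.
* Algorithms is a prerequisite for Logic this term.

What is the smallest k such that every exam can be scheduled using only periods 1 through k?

The precedence chain requires at least 2 distinct periods.
With at most 1 per period and 7 exams, at least 7 periods are needed.
7 works (last occupied period: period 7): for example Topology=period 2, Econ=period 5, Physics=period 7, Calculus=period 6, Algorithms=period 1, Logic=period 3, Compilers=period 4.

7 periods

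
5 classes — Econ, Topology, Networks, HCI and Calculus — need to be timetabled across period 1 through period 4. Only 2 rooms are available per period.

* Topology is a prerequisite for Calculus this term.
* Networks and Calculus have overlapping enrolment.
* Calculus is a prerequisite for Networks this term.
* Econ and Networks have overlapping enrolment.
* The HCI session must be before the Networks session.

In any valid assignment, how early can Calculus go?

Precedence pushes Calculus to at least period 2; downstream work caps Calculus at period 3.
Calculus at period 2 is achievable: Calculus -> period 2; Topology -> period 1; HCI -> period 1; Networks -> period 3; Econ -> period 2.

period 2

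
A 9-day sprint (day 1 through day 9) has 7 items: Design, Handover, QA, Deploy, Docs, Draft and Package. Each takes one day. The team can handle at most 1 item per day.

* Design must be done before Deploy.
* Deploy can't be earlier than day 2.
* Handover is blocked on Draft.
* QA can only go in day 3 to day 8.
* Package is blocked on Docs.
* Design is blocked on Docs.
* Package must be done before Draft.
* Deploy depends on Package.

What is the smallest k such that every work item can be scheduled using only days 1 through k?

7

The precedence chain requires at least 4 distinct days.
With at most 1 per day and 7 work items, at least 7 days are needed.
7 works (last occupied day: day 7): for example Draft -> day 6; Handover -> day 7; Docs -> day 1; Package -> day 2; QA -> day 3; Deploy -> day 5; Design -> day 4.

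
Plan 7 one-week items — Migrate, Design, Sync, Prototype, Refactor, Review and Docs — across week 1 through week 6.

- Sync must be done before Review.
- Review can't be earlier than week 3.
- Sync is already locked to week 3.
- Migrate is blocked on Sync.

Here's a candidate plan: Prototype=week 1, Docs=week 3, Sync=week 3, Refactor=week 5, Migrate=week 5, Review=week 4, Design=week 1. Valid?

Yes, all constraints hold

Migrate is blocked on Sync — holds.
Review can't be earlier than week 3 — holds.
Sync must be done before Review — holds.
Sync is already locked to week 3 — holds.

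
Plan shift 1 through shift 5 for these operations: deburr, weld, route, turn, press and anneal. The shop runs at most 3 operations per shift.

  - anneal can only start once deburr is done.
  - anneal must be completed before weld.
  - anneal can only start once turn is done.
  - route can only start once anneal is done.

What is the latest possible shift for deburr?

Downstream work caps deburr at shift 3.
deburr at shift 3 is achievable: turn -> shift 1, press -> shift 1, deburr -> shift 3, route -> shift 5, weld -> shift 5, anneal -> shift 4.

shift 3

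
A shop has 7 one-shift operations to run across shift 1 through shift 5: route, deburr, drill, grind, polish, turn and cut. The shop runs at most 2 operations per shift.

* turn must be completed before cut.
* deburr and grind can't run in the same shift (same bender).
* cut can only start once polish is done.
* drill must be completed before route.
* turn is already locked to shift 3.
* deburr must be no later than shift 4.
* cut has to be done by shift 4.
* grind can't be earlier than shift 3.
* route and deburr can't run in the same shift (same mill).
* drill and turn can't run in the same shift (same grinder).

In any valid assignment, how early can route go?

Precedence pushes route to at least shift 2.
route at shift 2 is achievable: route in shift 2, turn in shift 3, polish in shift 2, drill in shift 1, deburr in shift 1, grind in shift 3, cut in shift 4.

shift 2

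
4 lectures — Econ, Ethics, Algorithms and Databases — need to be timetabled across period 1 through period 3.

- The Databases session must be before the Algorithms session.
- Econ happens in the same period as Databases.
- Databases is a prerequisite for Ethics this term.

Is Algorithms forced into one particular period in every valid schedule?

No

Algorithms can be period 2 (e.g. Econ=period 1; Algorithms=period 2; Databases=period 1; Ethics=period 2) or period 3 (e.g. Databases=period 1, Ethics=period 2, Econ=period 1, Algorithms=period 3).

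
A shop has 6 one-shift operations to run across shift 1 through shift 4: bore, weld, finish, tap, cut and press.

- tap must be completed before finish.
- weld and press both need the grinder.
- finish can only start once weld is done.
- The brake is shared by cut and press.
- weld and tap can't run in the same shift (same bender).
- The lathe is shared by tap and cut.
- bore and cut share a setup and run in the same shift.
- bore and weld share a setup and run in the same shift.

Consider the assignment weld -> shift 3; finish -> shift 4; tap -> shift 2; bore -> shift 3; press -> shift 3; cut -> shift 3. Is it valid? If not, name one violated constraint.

Invalid. weld and press both need the grinder.

bore and weld share a setup and run in the same shift — holds.
bore and cut share a setup and run in the same shift — holds.
The lathe is shared by tap and cut — holds.
The brake is shared by cut and press — violated.
weld and press both need the grinder — violated.
weld and tap can't run in the same shift (same bender) — holds.
tap must be completed before finish — holds.
finish can only start once weld is done — holds.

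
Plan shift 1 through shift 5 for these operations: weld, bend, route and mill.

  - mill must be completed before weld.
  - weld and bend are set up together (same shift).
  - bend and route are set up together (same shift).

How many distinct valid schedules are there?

10

Splitting on weld: it can be shift 2 (1), shift 3 (2), shift 4 (3), shift 5 (4). Listing each branch's schedules as (bend, route, mill) by shift number:
weld=shift 2: (2,2,1) — 1.
weld=shift 3: (3,3,1) (3,3,2) — 2.
weld=shift 4: (4,4,1) (4,4,2) (4,4,3) — 3.
weld=shift 5: (5,5,1) (5,5,2) (5,5,3) (5,5,4) — 4.
Summing: 1 + 2 + 3 + 4 = 10.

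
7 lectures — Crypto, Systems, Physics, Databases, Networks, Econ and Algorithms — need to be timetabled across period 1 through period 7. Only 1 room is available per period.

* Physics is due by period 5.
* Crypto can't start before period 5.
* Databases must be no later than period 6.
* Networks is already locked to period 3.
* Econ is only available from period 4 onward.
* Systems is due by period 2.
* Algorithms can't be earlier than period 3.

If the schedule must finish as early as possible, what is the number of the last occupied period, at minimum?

period 7

With at most 1 per period and 7 lectures, at least 7 periods are needed.
Crypto can't be placed before period 5, so the schedule must run through at least period 5.
7 works (last occupied period: period 7): for example Networks=period 3; Econ=period 4; Crypto=period 5; Physics=period 2; Databases=period 6; Systems=period 1; Algorithms=period 7.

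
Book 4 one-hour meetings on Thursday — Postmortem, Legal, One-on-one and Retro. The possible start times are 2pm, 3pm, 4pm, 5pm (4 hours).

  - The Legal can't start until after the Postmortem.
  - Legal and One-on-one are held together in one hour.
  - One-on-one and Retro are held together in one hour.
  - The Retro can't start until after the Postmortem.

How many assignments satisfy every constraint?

6

Splitting on Postmortem: it can be 2pm (3), 3pm (2), 4pm (1). Listing each branch's schedules as (Legal, One-on-one, Retro):
Postmortem=2pm: (3pm,3pm,3pm) (4pm,4pm,4pm) (5pm,5pm,5pm) — 3.
Postmortem=3pm: (4pm,4pm,4pm) (5pm,5pm,5pm) — 2.
Postmortem=4pm: (5pm,5pm,5pm) — 1.
Summing: 3 + 2 + 1 = 6.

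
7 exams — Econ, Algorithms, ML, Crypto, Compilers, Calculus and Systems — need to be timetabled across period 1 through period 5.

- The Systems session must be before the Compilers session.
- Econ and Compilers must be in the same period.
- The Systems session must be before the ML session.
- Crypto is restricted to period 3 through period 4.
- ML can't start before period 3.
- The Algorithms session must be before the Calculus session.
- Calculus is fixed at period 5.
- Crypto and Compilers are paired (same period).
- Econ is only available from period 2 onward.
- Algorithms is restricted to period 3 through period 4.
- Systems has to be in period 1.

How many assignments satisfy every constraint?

12

Splitting on Econ: it can be period 3 (6), period 4 (6). Listing each branch's schedules as (Algorithms, ML, Crypto, Compilers, Calculus, Systems) by period number:
Econ=period 3: (3,3,3,3,5,1) (3,4,3,3,5,1) (3,5,3,3,5,1) (4,3,3,3,5,1) (4,4,3,3,5,1) (4,5,3,3,5,1) — 6.
Econ=period 4: (3,3,4,4,5,1) (3,4,4,4,5,1) (3,5,4,4,5,1) (4,3,4,4,5,1) (4,4,4,4,5,1) (4,5,4,4,5,1) — 6.
Summing: 6 + 6 = 12.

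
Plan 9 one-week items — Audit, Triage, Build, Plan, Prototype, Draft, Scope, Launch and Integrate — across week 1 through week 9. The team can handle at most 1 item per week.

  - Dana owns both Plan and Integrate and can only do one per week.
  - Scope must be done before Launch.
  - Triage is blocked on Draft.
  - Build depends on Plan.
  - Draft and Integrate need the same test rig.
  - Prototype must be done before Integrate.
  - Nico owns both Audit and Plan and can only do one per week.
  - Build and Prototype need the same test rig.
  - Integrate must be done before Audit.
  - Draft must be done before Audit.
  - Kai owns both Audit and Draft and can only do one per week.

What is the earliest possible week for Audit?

Precedence pushes Audit to at least week 3.
Audit at week 4 is achievable: Plan=week 6; Draft=week 1; Integrate=week 3; Launch=week 9; Triage=week 5; Scope=week 8; Build=week 7; Audit=week 4; Prototype=week 2.
Nothing earlier works — the conflict and capacity constraints rule out every week before week 4.

week 4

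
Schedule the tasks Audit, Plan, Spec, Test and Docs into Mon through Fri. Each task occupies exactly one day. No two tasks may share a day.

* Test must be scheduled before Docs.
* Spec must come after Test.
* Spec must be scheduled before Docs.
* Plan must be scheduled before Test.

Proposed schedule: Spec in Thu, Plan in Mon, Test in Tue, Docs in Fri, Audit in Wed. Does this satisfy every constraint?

Yes

Spec must be scheduled before Docs — holds.
Spec must come after Test — holds.
Test must be scheduled before Docs — holds.
No two tasks may share a day — holds.
Plan must be scheduled before Test — holds.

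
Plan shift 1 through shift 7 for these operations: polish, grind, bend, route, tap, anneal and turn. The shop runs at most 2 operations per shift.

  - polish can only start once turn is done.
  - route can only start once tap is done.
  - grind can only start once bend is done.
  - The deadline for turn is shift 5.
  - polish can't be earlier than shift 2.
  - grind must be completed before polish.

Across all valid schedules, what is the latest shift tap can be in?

shift 6

Downstream work caps tap at shift 6.
tap at shift 6 is achievable: turn -> shift 1; bend -> shift 1; anneal -> shift 2; polish -> shift 3; tap -> shift 6; route -> shift 7; grind -> shift 2.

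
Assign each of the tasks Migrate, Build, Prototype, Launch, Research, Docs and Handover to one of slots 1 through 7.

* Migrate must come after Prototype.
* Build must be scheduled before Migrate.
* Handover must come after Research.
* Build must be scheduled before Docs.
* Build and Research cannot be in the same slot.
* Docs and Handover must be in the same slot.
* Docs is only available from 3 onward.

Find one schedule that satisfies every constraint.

Build -> 1, Research -> 2, Handover -> 3, Docs -> 3, Migrate -> 2, Launch -> 1, Prototype -> 1

Checking: Build(1) before Migrate(2); Research(2) before Handover(3); Prototype(1) before Migrate(2); Build(1) before Docs(3); Build(1) != Research(2); Docs = Handover = 3; Docs=3 in [3,7].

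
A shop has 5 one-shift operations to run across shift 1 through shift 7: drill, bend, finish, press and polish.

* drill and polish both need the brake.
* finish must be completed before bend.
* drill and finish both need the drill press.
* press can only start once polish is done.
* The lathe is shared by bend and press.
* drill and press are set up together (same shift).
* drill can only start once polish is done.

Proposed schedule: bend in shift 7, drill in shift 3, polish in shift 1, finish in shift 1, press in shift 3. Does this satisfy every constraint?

drill and polish both need the brake — holds.
drill can only start once polish is done — holds.
finish must be completed before bend — holds.
press can only start once polish is done — holds.
drill and press are set up together (same shift) — holds.
drill and finish both need the drill press — holds.
The lathe is shared by bend and press — holds.

Yes, all constraints hold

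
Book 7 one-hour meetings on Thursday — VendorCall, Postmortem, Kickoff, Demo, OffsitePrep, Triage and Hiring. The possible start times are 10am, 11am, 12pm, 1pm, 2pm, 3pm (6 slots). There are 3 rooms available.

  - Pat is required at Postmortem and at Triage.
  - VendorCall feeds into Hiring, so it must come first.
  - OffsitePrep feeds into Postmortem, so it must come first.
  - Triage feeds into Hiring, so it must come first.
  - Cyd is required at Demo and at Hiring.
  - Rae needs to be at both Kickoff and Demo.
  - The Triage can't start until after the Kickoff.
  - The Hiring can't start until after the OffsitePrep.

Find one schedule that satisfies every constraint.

Postmortem -> 12pm; Demo -> 11am; Triage -> 11am; Kickoff -> 10am; OffsitePrep -> 10am; Hiring -> 12pm; VendorCall -> 10am

Checking: Kickoff(10am) before Triage(11am); OffsitePrep(10am) before Hiring(12pm); OffsitePrep(10am) before Postmortem(12pm); VendorCall(10am) before Hiring(12pm); Triage(11am) before Hiring(12pm); Postmortem(12pm) != Triage(11am); Demo(11am) != Hiring(12pm); Kickoff(10am) != Demo(11am); max 3 per slot (cap 3).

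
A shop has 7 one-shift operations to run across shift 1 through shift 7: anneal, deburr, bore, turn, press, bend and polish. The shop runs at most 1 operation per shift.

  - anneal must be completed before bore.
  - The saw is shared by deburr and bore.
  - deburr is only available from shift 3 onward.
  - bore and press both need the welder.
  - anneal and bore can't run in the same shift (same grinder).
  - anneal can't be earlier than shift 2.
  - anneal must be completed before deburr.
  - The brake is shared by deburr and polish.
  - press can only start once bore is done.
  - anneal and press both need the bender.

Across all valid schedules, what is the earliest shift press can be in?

Precedence pushes press to at least shift 4.
press at shift 4 is achievable: bore=shift 3; anneal=shift 2; bend=shift 6; polish=shift 7; press=shift 4; deburr=shift 5; turn=shift 1.

shift 4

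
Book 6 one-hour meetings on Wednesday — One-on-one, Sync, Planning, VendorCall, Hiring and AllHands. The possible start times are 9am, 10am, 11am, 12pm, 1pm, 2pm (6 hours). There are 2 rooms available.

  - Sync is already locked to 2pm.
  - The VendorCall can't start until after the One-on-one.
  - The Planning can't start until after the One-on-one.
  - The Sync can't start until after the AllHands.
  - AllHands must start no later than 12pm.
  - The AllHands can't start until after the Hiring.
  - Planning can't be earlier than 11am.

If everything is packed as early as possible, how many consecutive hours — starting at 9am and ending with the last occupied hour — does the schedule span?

The precedence chain requires at least 3 distinct hours.
With at most 2 per hour and 6 meetings, at least 3 hours are needed.
Sync can't be placed before 2pm — that is hour 6 counting from 9am — so the schedule must run through at least 6 hours.
6 works (last occupied hour: 2pm): for example AllHands in 10am; Hiring in 9am; VendorCall in 10am; Planning in 11am; Sync in 2pm; One-on-one in 9am.

6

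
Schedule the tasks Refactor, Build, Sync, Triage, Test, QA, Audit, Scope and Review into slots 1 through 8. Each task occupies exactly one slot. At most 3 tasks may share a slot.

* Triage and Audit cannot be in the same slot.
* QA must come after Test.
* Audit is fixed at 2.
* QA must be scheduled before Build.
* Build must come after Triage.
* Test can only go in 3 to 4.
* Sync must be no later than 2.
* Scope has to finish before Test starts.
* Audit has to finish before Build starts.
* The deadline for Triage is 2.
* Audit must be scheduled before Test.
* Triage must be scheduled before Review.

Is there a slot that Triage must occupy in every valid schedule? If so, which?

1

Triage's window is 1–2.
Audit is fixed at 2, and Triage can't share a slot with Audit.
So Triage must be 1.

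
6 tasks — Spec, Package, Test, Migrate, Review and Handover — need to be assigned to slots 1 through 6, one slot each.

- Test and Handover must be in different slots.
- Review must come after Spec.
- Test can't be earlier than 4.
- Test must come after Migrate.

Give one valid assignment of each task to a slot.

Migrate=1; Test=4; Package=1; Handover=1; Spec=1; Review=2

Checking: Spec(1) before Review(2); Migrate(1) before Test(4); Test(4) != Handover(1); Test=4 in [4,6].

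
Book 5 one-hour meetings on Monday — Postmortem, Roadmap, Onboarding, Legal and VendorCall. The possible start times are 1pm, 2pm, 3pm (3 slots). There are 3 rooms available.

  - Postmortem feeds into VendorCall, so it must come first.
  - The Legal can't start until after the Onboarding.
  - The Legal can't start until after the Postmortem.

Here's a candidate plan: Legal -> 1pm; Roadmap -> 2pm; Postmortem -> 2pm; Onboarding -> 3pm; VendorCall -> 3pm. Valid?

The Legal can't start until after the Onboarding — violated.
The Legal can't start until after the Postmortem — violated.
Postmortem feeds into VendorCall, so it must come first — holds.
There are 3 rooms available — holds.

Invalid. The Legal can't start until after the Onboarding.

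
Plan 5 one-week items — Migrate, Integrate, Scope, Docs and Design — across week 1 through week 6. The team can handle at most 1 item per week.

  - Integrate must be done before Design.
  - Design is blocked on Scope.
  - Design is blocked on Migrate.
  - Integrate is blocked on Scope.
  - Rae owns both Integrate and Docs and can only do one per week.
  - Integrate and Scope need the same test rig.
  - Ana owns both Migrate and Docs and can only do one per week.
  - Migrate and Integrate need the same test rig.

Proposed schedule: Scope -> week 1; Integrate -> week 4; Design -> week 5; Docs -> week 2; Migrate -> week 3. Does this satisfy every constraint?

Yes

Design is blocked on Migrate — holds.
Integrate must be done before Design — holds.
Integrate and Scope need the same test rig — holds.
Rae owns both Integrate and Docs and can only do one per week — holds.
Design is blocked on Scope — holds.
Migrate and Integrate need the same test rig — holds.
Ana owns both Migrate and Docs and can only do one per week — holds.
Integrate is blocked on Scope — holds.
The team can handle at most 1 item per week — holds.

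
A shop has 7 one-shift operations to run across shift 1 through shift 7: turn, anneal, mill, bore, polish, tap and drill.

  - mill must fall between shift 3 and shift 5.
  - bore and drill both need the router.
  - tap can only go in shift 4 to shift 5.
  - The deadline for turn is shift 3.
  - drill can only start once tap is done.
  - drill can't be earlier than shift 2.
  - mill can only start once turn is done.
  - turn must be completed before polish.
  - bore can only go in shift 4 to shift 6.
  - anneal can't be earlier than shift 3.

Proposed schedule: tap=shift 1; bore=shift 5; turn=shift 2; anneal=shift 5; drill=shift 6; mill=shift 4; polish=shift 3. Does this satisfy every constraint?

No. tap can only go in shift 4 to shift 5 is not satisfied.

drill can't be earlier than shift 2 — holds.
mill must fall between shift 3 and shift 5 — holds.
tap can only go in shift 4 to shift 5 — violated.
bore can only go in shift 4 to shift 6 — holds.
mill can only start once turn is done — holds.
anneal can't be earlier than shift 3 — holds.
turn must be completed before polish — holds.
bore and drill both need the router — holds.
drill can only start once tap is done — holds.
The deadline for turn is shift 3 — holds.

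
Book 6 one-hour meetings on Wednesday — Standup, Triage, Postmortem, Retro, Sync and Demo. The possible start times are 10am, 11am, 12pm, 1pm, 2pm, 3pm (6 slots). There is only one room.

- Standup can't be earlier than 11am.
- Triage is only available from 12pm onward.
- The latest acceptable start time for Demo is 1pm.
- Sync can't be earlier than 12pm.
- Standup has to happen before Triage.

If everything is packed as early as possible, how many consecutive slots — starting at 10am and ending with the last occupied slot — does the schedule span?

6

The precedence chain requires at least 2 distinct slots.
With at most 1 per slot and 6 meetings, at least 6 slots are needed.
Triage can't be placed before 12pm — that is slot 3 counting from 10am — so the schedule must run through at least 3 slots.
6 works (last occupied slot: 3pm): for example Retro=3pm, Demo=10am, Sync=1pm, Standup=11am, Postmortem=2pm, Triage=12pm.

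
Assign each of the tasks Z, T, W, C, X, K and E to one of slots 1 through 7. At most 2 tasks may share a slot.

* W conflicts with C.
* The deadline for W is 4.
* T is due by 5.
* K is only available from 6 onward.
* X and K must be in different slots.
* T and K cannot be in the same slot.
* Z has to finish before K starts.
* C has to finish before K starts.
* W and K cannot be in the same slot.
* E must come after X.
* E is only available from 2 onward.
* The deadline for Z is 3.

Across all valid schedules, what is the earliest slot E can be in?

2

E is available from 2.
E at 2 is achievable: X in 1; Z in 1; K in 6; W in 2; C in 3; T in 3; E in 2.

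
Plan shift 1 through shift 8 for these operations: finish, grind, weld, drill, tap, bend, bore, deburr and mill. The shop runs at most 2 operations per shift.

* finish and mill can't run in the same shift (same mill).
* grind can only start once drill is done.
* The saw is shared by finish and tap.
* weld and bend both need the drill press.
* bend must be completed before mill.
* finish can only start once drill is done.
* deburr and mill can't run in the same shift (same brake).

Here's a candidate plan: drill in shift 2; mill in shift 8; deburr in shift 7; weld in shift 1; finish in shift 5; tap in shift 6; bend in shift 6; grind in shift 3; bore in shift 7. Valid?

Valid

The saw is shared by finish and tap — holds.
deburr and mill can't run in the same shift (same brake) — holds.
The shop runs at most 2 operations per shift — holds.
finish can only start once drill is done — holds.
weld and bend both need the drill press — holds.
bend must be completed before mill — holds.
finish and mill can't run in the same shift (same mill) — holds.
grind can only start once drill is done — holds.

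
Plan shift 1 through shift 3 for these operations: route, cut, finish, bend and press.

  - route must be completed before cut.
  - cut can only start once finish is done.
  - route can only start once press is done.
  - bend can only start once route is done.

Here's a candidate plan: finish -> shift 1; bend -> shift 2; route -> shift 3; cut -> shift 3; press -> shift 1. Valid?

No — it violates: bend can only start once route is done

route can only start once press is done — holds.
cut can only start once finish is done — holds.
bend can only start once route is done — violated.
route must be completed before cut — violated.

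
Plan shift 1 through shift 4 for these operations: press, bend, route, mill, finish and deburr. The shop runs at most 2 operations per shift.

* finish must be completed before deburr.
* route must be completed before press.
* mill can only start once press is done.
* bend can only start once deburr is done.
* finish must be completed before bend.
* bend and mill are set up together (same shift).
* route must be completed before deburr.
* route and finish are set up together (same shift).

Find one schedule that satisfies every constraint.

route=shift 1; finish=shift 1; bend=shift 3; press=shift 2; deburr=shift 2; mill=shift 3

Checking: deburr(shift 2) before bend(shift 3); route(shift 1) before deburr(shift 2); press(shift 2) before mill(shift 3); finish(shift 1) before bend(shift 3); finish(shift 1) before deburr(shift 2); route(shift 1) before press(shift 2); bend = mill = shift 3; route = finish = shift 1; max 2 per shift (cap 2).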